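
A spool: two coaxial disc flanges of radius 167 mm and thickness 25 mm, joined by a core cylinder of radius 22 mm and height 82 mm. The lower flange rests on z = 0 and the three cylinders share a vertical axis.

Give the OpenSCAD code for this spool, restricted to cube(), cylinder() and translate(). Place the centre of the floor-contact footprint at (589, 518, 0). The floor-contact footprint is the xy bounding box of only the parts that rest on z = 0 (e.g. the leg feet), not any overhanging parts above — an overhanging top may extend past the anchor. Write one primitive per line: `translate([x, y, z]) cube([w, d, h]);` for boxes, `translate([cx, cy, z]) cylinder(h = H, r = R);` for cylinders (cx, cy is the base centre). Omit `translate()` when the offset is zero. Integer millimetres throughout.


translate([589, 518, 0]) cylinder(h = 25, r = 167);
translate([589, 518, 25]) cylinder(h = 82, r = 22);
translate([589, 518, 107]) cylinder(h = 25, r = 167);


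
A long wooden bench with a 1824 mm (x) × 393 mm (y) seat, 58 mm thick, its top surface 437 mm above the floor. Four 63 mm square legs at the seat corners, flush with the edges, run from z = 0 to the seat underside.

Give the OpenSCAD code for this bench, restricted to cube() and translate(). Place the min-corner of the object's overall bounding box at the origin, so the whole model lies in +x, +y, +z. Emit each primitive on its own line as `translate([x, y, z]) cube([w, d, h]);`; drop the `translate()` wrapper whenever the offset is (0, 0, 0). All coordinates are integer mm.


translate([0, 0, 379]) cube([1824, 393, 58]);
cube([63, 63, 379]);
translate([0, 330, 0]) cube([63, 63, 379]);
translate([1761, 0, 0]) cube([63, 63, 379]);
translate([1761, 330, 0]) cube([63, 63, 379]);


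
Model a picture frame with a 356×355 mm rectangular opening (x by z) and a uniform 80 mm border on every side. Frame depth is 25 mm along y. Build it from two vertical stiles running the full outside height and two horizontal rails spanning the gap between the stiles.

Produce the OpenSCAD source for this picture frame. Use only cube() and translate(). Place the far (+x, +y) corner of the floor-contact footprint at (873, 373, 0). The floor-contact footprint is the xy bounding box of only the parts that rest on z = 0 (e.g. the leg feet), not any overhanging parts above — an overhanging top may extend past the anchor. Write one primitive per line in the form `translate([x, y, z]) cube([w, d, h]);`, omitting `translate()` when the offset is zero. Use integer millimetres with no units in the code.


translate([357, 348, 0]) cube([80, 25, 515]);
translate([793, 348, 0]) cube([80, 25, 515]);
translate([437, 348, 0]) cube([356, 25, 80]);
translate([437, 348, 435]) cube([356, 25, 80]);


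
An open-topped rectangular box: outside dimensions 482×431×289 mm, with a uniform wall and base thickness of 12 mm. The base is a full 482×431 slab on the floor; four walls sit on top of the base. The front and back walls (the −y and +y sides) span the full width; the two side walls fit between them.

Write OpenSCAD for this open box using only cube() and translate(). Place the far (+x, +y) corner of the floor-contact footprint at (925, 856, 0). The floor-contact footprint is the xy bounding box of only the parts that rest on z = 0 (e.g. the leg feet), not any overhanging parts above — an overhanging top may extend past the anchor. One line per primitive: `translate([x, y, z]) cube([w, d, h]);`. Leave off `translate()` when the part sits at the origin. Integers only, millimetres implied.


translate([443, 425, 0]) cube([482, 431, 12]);
translate([443, 425, 12]) cube([482, 12, 277]);
translate([443, 844, 12]) cube([482, 12, 277]);
translate([443, 437, 12]) cube([12, 407, 277]);
translate([913, 437, 12]) cube([12, 407, 277]);


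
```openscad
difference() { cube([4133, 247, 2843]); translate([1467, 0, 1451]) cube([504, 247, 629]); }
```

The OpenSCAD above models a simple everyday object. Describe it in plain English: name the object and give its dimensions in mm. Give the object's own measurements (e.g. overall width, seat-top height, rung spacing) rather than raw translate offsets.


A wall 4133 mm long (x), 247 mm thick (y), 2843 mm tall, with a rectangular window opening cut through it. The opening is 504 mm wide and 629 mm tall; its sill is at z = 1451 mm and its near (−x) edge is 1467 mm from the wall's −x end. The opening passes through the full wall thickness.


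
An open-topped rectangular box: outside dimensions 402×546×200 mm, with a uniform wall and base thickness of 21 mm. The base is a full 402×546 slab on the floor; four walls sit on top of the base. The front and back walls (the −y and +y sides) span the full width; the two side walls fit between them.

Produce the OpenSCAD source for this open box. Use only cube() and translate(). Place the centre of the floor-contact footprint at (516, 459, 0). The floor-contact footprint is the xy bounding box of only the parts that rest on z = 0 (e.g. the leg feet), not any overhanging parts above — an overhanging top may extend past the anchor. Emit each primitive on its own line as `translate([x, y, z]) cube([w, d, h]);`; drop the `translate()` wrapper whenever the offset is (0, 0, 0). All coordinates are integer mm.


translate([315, 186, 0]) cube([402, 546, 21]);
translate([315, 186, 21]) cube([402, 21, 179]);
translate([315, 711, 21]) cube([402, 21, 179]);
translate([315, 207, 21]) cube([21, 504, 179]);
translate([696, 207, 21]) cube([21, 504, 179]);


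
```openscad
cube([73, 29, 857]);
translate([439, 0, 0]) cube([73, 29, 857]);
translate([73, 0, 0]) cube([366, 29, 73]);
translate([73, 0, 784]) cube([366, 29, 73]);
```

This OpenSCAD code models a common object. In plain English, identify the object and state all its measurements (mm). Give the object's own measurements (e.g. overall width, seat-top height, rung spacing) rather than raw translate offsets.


A rectangular picture frame lying in the x–z plane (depth along y). The opening is 366 mm wide (x) by 711 mm tall (z), surrounded by a border 73 mm wide on all four sides. The frame is 29 mm deep and is made of two full-height vertical stiles with two horizontal rails fitted between them.


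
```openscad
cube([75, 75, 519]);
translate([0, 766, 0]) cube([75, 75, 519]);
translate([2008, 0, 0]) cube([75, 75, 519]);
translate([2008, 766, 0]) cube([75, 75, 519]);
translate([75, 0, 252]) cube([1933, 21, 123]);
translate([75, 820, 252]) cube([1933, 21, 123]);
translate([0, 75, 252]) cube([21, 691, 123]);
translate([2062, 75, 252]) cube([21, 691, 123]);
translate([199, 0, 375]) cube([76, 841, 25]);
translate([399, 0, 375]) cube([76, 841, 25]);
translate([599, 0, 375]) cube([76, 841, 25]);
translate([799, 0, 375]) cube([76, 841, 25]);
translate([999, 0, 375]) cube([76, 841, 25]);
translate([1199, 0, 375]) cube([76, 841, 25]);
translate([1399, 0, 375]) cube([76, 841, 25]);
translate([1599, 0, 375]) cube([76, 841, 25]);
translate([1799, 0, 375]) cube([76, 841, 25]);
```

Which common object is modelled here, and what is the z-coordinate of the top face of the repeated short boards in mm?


A bed frame. The slat-top height is 400 mm.

Four posts, four rails, and a row of slats — a bed frame. Slats sit on the rails at z = 252 + 123 = 375; with slat thickness 25, the top is 400 mm.


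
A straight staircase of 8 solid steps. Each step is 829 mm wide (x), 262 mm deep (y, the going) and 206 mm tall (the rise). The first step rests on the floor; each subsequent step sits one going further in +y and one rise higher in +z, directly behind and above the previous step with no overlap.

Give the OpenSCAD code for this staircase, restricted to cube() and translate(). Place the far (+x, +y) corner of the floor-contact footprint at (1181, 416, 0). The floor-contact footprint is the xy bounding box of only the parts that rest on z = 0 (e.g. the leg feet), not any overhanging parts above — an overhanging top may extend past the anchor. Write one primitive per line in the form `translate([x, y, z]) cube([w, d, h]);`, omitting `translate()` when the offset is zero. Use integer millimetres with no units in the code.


translate([352, 154, 0]) cube([829, 262, 206]);
translate([352, 416, 206]) cube([829, 262, 206]);
translate([352, 678, 412]) cube([829, 262, 206]);
translate([352, 940, 618]) cube([829, 262, 206]);
translate([352, 1202, 824]) cube([829, 262, 206]);
translate([352, 1464, 1030]) cube([829, 262, 206]);
translate([352, 1726, 1236]) cube([829, 262, 206]);
translate([352, 1988, 1442]) cube([829, 262, 206]);


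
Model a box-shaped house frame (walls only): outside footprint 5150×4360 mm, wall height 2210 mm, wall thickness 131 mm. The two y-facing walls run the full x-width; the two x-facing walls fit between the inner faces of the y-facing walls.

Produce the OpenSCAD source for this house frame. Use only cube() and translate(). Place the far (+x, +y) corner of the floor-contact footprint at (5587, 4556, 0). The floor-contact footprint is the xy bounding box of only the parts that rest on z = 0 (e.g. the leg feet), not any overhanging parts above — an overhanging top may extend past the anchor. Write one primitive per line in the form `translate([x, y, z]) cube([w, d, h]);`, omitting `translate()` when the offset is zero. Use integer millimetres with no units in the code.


translate([437, 196, 0]) cube([5150, 131, 2210]);
translate([437, 4425, 0]) cube([5150, 131, 2210]);
translate([437, 327, 0]) cube([131, 4098, 2210]);
translate([5456, 327, 0]) cube([131, 4098, 2210]);


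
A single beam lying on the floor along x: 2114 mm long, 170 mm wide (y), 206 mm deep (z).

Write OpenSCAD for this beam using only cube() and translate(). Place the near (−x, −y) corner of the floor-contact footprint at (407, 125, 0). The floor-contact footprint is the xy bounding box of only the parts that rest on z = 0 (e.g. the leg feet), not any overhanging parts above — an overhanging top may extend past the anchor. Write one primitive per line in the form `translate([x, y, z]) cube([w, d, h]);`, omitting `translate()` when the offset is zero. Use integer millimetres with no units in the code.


translate([407, 125, 0]) cube([2114, 170, 206]);


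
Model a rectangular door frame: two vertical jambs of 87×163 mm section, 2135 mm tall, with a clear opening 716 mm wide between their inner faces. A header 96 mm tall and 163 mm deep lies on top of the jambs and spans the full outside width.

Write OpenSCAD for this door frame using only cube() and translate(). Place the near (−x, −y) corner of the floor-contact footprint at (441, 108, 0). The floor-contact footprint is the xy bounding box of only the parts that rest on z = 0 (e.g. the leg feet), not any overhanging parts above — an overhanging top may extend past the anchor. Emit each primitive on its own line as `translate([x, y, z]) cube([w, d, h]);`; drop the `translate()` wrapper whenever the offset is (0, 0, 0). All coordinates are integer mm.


translate([441, 108, 0]) cube([87, 163, 2135]);
translate([1244, 108, 0]) cube([87, 163, 2135]);
translate([441, 108, 2135]) cube([890, 163, 96]);


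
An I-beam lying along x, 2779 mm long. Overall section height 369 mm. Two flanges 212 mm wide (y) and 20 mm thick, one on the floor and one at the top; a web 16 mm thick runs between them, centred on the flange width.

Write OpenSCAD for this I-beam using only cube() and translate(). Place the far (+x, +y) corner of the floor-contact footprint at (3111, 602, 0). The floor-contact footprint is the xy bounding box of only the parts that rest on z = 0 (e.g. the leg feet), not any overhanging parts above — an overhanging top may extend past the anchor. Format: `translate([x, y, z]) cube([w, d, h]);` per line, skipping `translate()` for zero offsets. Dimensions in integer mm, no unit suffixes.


translate([332, 390, 0]) cube([2779, 212, 20]);
translate([332, 488, 20]) cube([2779, 16, 329]);
translate([332, 390, 349]) cube([2779, 212, 20]);


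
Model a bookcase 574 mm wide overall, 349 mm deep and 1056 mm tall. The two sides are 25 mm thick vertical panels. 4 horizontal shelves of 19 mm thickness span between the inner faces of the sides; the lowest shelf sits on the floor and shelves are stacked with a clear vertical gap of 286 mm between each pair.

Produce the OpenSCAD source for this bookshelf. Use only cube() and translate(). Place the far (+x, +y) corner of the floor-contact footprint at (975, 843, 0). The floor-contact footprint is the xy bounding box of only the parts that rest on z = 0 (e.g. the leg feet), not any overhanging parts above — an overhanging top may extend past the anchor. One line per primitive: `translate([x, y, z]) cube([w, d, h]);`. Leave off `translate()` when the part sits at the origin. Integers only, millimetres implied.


translate([401, 494, 0]) cube([25, 349, 1056]);
translate([950, 494, 0]) cube([25, 349, 1056]);
translate([426, 494, 0]) cube([524, 349, 19]);
translate([426, 494, 305]) cube([524, 349, 19]);
translate([426, 494, 610]) cube([524, 349, 19]);
translate([426, 494, 915]) cube([524, 349, 19]);


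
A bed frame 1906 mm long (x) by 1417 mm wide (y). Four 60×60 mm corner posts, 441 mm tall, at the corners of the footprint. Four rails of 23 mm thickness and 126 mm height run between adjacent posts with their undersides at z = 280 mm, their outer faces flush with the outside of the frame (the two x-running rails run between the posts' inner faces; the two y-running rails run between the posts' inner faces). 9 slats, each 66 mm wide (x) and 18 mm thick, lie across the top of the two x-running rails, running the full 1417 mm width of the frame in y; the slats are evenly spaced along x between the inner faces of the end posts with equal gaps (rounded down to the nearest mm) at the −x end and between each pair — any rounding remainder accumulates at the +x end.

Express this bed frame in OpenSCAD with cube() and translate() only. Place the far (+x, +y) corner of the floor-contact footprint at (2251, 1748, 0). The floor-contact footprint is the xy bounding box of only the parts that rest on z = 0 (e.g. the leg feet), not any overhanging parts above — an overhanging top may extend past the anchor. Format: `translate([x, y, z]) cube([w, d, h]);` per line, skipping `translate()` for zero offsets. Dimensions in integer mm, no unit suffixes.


translate([345, 331, 0]) cube([60, 60, 441]);
translate([345, 1688, 0]) cube([60, 60, 441]);
translate([2191, 331, 0]) cube([60, 60, 441]);
translate([2191, 1688, 0]) cube([60, 60, 441]);
translate([405, 331, 280]) cube([1786, 23, 126]);
translate([405, 1725, 280]) cube([1786, 23, 126]);
translate([345, 391, 280]) cube([23, 1297, 126]);
translate([2228, 391, 280]) cube([23, 1297, 126]);
translate([524, 331, 406]) cube([66, 1417, 18]);
translate([709, 331, 406]) cube([66, 1417, 18]);
translate([894, 331, 406]) cube([66, 1417, 18]);
translate([1079, 331, 406]) cube([66, 1417, 18]);
translate([1264, 331, 406]) cube([66, 1417, 18]);
translate([1449, 331, 406]) cube([66, 1417, 18]);
translate([1634, 331, 406]) cube([66, 1417, 18]);
translate([1819, 331, 406]) cube([66, 1417, 18]);
translate([2004, 331, 406]) cube([66, 1417, 18]);


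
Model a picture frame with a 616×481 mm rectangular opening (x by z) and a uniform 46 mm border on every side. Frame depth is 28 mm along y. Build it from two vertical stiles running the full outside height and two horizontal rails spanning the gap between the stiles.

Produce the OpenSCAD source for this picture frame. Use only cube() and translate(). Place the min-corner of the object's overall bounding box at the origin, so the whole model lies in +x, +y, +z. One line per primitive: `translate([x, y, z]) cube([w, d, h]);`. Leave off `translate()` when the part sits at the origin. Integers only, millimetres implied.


cube([46, 28, 573]);
translate([662, 0, 0]) cube([46, 28, 573]);
translate([46, 0, 0]) cube([616, 28, 46]);
translate([46, 0, 527]) cube([616, 28, 46]);


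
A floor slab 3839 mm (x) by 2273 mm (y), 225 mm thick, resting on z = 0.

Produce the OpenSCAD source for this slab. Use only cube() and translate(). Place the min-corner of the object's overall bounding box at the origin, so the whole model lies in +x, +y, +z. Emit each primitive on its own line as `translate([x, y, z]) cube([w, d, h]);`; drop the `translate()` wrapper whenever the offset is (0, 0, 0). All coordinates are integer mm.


cube([3839, 2273, 225]);


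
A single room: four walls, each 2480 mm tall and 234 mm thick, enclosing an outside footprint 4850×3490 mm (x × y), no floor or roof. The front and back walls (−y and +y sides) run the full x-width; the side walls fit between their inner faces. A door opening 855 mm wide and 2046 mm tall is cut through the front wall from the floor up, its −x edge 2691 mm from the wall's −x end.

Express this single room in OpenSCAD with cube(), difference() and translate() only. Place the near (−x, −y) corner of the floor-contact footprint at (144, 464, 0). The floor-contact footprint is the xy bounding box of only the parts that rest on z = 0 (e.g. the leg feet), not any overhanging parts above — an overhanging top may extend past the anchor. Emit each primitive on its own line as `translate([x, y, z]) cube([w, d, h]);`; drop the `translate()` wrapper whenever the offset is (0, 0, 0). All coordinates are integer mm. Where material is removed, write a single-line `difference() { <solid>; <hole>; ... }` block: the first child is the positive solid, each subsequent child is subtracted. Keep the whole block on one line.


difference() { translate([144, 464, 0]) cube([4850, 234, 2480]); translate([2835, 464, 0]) cube([855, 234, 2046]); }
translate([144, 3720, 0]) cube([4850, 234, 2480]);
translate([144, 698, 0]) cube([234, 3022, 2480]);
translate([4760, 698, 0]) cube([234, 3022, 2480]);


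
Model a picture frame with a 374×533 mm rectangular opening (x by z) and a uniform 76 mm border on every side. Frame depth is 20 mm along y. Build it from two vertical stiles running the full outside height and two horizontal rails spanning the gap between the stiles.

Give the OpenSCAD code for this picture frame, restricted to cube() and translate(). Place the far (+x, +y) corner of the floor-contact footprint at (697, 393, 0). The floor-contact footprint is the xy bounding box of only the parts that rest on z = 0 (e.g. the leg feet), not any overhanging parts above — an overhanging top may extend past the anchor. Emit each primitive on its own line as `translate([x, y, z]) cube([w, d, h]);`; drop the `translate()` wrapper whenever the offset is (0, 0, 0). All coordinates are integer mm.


translate([171, 373, 0]) cube([76, 20, 685]);
translate([621, 373, 0]) cube([76, 20, 685]);
translate([247, 373, 0]) cube([374, 20, 76]);
translate([247, 373, 609]) cube([374, 20, 76]);


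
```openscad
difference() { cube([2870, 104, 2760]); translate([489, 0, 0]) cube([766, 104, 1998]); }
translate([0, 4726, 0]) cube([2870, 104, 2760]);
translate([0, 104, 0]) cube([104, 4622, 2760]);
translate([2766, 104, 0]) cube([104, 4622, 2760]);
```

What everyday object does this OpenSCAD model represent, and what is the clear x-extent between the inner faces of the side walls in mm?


A single room. The interior width is 2662 mm.

Four walls enclosing a rectangle with a door in the front wall — a room. Outside width 2870 minus two 104 mm walls gives 2662 mm.


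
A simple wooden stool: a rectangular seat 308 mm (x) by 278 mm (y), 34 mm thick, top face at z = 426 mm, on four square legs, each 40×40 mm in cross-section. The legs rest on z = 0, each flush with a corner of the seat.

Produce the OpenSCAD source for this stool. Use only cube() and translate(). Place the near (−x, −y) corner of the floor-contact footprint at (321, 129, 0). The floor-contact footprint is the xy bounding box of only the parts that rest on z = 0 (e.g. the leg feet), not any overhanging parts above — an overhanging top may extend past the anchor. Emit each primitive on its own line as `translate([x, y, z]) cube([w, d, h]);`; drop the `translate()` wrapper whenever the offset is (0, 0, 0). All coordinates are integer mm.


translate([321, 129, 392]) cube([308, 278, 34]);
translate([321, 129, 0]) cube([40, 40, 392]);
translate([589, 129, 0]) cube([40, 40, 392]);
translate([321, 367, 0]) cube([40, 40, 392]);
translate([589, 367, 0]) cube([40, 40, 392]);


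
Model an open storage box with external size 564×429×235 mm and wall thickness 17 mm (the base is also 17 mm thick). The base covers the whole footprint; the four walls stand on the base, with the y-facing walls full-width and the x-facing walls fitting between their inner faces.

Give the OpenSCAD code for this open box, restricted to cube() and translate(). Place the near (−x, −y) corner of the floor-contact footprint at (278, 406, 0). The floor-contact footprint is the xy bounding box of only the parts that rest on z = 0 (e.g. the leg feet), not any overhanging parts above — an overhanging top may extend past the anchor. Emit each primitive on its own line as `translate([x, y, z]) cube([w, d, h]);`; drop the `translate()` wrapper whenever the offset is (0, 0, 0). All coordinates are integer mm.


translate([278, 406, 0]) cube([564, 429, 17]);
translate([278, 406, 17]) cube([564, 17, 218]);
translate([278, 818, 17]) cube([564, 17, 218]);
translate([278, 423, 17]) cube([17, 395, 218]);
translate([825, 423, 17]) cube([17, 395, 218]);


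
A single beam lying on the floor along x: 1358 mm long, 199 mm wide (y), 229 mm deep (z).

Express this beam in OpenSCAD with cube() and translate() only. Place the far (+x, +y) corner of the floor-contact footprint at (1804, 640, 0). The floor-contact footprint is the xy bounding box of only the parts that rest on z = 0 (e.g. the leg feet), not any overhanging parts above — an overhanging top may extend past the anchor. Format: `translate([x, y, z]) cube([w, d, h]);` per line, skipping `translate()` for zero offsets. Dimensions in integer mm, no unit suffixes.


translate([446, 441, 0]) cube([1358, 199, 229]);


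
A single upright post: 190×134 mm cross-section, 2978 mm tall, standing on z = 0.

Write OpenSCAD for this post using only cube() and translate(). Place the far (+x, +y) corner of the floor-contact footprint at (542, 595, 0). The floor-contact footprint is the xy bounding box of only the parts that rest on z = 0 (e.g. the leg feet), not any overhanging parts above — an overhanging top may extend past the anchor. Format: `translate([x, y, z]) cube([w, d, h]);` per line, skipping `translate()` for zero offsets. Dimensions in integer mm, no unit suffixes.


translate([352, 461, 0]) cube([190, 134, 2978]);


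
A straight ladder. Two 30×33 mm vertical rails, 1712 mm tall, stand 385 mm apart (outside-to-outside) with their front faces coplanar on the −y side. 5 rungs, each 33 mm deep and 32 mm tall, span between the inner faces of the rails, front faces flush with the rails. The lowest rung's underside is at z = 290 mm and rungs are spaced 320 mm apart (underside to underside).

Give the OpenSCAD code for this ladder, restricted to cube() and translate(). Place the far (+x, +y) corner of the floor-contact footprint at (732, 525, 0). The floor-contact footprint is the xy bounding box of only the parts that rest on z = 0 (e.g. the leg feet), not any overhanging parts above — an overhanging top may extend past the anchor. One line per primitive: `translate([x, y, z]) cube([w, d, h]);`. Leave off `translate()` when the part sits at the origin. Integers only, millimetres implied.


translate([347, 492, 0]) cube([30, 33, 1712]);
translate([702, 492, 0]) cube([30, 33, 1712]);
translate([377, 492, 290]) cube([325, 33, 32]);
translate([377, 492, 610]) cube([325, 33, 32]);
translate([377, 492, 930]) cube([325, 33, 32]);
translate([377, 492, 1250]) cube([325, 33, 32]);
translate([377, 492, 1570]) cube([325, 33, 32]);


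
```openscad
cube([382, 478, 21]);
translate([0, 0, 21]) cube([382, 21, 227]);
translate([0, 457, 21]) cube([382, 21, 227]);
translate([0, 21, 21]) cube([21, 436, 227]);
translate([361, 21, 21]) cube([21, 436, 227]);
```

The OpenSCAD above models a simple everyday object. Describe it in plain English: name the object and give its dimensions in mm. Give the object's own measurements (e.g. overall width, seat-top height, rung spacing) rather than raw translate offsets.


An open-topped rectangular box: outside dimensions 382×478×248 mm, with a uniform wall and base thickness of 21 mm. The base is a full 382×478 slab on the floor; four walls sit on top of the base. The front and back walls (the −y and +y sides) span the full width; the two side walls fit between them.


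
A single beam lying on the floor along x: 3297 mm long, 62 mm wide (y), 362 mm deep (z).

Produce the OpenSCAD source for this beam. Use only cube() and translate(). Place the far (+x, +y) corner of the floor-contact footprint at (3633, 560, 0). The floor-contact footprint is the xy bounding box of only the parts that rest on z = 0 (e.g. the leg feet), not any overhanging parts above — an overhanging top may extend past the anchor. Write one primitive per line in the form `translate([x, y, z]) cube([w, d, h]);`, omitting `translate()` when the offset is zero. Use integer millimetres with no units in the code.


translate([336, 498, 0]) cube([3297, 62, 362]);


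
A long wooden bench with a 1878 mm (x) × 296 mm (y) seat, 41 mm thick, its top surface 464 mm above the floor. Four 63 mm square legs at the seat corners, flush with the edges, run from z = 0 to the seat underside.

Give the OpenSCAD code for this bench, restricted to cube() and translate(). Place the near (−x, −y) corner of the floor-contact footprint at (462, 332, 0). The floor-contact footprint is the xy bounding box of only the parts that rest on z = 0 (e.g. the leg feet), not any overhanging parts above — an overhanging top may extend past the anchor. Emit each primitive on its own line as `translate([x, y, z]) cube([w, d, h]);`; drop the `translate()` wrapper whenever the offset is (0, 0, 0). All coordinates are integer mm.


translate([462, 332, 423]) cube([1878, 296, 41]);
translate([462, 332, 0]) cube([63, 63, 423]);
translate([462, 565, 0]) cube([63, 63, 423]);
translate([2277, 332, 0]) cube([63, 63, 423]);
translate([2277, 565, 0]) cube([63, 63, 423]);


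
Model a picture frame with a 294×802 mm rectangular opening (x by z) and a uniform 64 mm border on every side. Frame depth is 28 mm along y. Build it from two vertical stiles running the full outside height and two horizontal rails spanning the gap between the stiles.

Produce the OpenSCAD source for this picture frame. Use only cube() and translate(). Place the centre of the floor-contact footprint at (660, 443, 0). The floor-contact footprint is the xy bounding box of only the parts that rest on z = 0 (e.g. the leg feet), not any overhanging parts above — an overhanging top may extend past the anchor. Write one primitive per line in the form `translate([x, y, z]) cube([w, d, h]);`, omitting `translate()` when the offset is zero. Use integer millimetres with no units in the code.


translate([449, 429, 0]) cube([64, 28, 930]);
translate([807, 429, 0]) cube([64, 28, 930]);
translate([513, 429, 0]) cube([294, 28, 64]);
translate([513, 429, 866]) cube([294, 28, 64]);


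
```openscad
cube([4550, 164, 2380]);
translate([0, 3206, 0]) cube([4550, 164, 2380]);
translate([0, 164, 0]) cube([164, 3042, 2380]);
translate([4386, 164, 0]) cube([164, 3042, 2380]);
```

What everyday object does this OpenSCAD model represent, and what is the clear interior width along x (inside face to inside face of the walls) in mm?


A house (or room) frame. The interior width is 4222 mm.

Four 2380 mm walls enclosing a rectangle with no floor or roof — a room or house frame. Outside width is 4550 mm and wall thickness is 164 mm, so the interior width is 4550 − 2 × 164 = 4222 mm.


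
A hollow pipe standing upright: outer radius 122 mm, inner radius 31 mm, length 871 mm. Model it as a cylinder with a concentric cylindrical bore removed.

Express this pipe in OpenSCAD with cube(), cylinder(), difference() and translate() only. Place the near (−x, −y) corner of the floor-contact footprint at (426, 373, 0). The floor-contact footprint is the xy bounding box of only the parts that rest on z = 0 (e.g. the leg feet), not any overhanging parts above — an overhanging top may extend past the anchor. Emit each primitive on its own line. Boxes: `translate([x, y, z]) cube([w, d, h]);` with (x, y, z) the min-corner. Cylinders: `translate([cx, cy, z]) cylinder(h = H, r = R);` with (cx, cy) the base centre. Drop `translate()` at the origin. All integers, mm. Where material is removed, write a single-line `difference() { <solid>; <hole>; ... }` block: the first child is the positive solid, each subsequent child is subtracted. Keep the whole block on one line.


difference() { translate([548, 495, 0]) cylinder(h = 871, r = 122); translate([548, 495, 0]) cylinder(h = 871, r = 31); }


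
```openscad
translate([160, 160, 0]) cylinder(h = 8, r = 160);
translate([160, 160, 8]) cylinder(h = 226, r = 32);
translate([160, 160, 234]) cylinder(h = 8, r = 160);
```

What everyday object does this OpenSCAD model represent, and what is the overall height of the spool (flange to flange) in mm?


A spool. The overall height is 242 mm.

Three coaxial cylinders, large–small–large — a spool. Two 8 mm flanges and a 226 mm core give 8 + 226 + 8 = 242 mm.


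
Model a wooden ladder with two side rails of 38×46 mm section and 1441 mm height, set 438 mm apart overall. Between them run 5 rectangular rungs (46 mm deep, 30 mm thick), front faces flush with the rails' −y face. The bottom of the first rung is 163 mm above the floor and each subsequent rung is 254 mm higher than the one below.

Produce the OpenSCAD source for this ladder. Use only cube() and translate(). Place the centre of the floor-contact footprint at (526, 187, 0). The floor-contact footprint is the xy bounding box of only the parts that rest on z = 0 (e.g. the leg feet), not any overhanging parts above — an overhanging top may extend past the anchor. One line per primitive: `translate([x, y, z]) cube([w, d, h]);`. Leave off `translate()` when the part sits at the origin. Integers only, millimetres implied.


translate([307, 164, 0]) cube([38, 46, 1441]);
translate([707, 164, 0]) cube([38, 46, 1441]);
translate([345, 164, 163]) cube([362, 46, 30]);
translate([345, 164, 417]) cube([362, 46, 30]);
translate([345, 164, 671]) cube([362, 46, 30]);
translate([345, 164, 925]) cube([362, 46, 30]);
translate([345, 164, 1179]) cube([362, 46, 30]);


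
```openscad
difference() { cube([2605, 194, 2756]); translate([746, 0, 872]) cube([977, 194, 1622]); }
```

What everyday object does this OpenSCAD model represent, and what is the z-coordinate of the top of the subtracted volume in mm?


A wall with a window opening. The window head height is 2494 mm.

A wall with a rectangular opening subtracted — a window. Sill at z = 872, opening 1622 mm tall, so the head is at 872 + 1622 = 2494 mm.


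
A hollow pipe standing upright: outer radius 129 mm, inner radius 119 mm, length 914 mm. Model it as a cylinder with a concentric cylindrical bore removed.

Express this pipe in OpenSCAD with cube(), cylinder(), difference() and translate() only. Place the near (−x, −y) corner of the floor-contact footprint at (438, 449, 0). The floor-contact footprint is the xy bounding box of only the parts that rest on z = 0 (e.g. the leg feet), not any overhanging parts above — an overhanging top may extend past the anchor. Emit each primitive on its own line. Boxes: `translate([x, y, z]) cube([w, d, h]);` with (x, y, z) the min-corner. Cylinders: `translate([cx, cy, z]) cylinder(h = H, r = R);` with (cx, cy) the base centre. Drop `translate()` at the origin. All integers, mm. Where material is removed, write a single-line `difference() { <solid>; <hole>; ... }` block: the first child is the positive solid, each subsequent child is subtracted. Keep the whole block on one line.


difference() { translate([567, 578, 0]) cylinder(h = 914, r = 129); translate([567, 578, 0]) cylinder(h = 914, r = 119); }


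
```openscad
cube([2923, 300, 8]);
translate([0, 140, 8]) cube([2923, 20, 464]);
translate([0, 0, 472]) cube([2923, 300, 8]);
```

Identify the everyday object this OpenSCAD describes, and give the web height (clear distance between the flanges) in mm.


An I-beam. The web height is 464 mm.

Two wide flanges with a thin centred web — an I-beam. Overall 480 mm minus two 8 mm flanges gives a web of 480 − 2·8 = 464 mm.


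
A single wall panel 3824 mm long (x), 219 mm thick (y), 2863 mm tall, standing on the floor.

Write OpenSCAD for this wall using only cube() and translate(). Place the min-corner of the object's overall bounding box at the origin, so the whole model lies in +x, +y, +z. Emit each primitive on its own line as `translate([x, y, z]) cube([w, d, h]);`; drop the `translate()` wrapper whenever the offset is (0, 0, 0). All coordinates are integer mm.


cube([3824, 219, 2863]);


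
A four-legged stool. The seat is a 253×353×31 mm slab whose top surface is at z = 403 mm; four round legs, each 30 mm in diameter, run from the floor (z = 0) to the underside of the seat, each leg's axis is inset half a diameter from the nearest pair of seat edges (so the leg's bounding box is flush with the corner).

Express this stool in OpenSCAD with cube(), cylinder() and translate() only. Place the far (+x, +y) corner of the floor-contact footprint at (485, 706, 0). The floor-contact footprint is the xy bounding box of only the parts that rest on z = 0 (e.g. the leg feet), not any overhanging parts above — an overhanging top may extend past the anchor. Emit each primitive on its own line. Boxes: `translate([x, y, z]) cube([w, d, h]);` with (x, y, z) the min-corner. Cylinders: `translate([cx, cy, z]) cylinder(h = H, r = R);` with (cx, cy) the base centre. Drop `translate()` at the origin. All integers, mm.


translate([232, 353, 372]) cube([253, 353, 31]);
translate([247, 368, 0]) cylinder(h = 372, r = 15);
translate([470, 368, 0]) cylinder(h = 372, r = 15);
translate([247, 691, 0]) cylinder(h = 372, r = 15);
translate([470, 691, 0]) cylinder(h = 372, r = 15);


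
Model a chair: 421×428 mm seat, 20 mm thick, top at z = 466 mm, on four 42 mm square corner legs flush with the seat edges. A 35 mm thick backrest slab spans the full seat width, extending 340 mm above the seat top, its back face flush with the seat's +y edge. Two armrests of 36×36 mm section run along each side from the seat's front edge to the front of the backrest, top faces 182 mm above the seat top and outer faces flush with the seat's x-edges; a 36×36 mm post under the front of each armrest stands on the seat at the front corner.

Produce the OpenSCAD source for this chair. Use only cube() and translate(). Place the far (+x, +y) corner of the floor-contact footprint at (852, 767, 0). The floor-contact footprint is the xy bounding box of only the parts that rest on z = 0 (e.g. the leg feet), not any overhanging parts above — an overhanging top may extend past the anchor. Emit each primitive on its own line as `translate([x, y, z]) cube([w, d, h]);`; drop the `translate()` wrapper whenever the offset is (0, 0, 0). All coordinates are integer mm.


translate([431, 339, 446]) cube([421, 428, 20]);
translate([431, 339, 0]) cube([42, 42, 446]);
translate([810, 339, 0]) cube([42, 42, 446]);
translate([431, 725, 0]) cube([42, 42, 446]);
translate([810, 725, 0]) cube([42, 42, 446]);
translate([431, 732, 466]) cube([421, 35, 340]);
translate([431, 339, 612]) cube([36, 393, 36]);
translate([816, 339, 612]) cube([36, 393, 36]);
translate([431, 339, 466]) cube([36, 36, 146]);
translate([816, 339, 466]) cube([36, 36, 146]);


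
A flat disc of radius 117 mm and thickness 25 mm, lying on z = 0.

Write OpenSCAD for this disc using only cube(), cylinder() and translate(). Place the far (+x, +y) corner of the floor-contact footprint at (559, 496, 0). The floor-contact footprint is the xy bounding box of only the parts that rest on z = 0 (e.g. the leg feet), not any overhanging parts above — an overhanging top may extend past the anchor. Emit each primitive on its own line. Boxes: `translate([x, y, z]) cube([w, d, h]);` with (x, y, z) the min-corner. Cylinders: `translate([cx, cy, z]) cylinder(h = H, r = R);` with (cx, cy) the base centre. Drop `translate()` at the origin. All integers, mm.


translate([442, 379, 0]) cylinder(h = 25, r = 117);


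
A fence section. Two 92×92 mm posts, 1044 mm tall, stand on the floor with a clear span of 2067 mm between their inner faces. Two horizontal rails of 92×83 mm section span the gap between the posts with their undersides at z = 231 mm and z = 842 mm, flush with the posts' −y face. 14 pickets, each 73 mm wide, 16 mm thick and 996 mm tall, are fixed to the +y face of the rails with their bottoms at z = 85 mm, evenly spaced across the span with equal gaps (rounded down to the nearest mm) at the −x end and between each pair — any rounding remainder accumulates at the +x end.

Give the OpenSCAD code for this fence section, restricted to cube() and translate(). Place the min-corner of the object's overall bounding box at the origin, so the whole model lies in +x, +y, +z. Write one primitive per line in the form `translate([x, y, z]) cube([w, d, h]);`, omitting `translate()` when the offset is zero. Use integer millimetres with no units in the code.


cube([92, 92, 1044]);
translate([2159, 0, 0]) cube([92, 92, 1044]);
translate([92, 0, 231]) cube([2067, 92, 83]);
translate([92, 0, 842]) cube([2067, 92, 83]);
translate([161, 92, 85]) cube([73, 16, 996]);
translate([303, 92, 85]) cube([73, 16, 996]);
translate([445, 92, 85]) cube([73, 16, 996]);
translate([587, 92, 85]) cube([73, 16, 996]);
translate([729, 92, 85]) cube([73, 16, 996]);
translate([871, 92, 85]) cube([73, 16, 996]);
translate([1013, 92, 85]) cube([73, 16, 996]);
translate([1155, 92, 85]) cube([73, 16, 996]);
translate([1297, 92, 85]) cube([73, 16, 996]);
translate([1439, 92, 85]) cube([73, 16, 996]);
translate([1581, 92, 85]) cube([73, 16, 996]);
translate([1723, 92, 85]) cube([73, 16, 996]);
translate([1865, 92, 85]) cube([73, 16, 996]);
translate([2007, 92, 85]) cube([73, 16, 996]);


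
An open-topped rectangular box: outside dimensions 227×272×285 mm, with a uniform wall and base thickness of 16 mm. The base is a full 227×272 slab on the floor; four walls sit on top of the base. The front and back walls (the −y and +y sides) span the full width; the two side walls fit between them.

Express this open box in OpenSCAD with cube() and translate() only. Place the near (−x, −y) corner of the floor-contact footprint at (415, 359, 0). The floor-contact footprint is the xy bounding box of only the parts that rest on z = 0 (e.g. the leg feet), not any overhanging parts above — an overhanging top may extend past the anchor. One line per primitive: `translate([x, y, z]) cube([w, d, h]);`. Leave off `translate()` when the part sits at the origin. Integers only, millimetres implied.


translate([415, 359, 0]) cube([227, 272, 16]);
translate([415, 359, 16]) cube([227, 16, 269]);
translate([415, 615, 16]) cube([227, 16, 269]);
translate([415, 375, 16]) cube([16, 240, 269]);
translate([626, 375, 16]) cube([16, 240, 269]);


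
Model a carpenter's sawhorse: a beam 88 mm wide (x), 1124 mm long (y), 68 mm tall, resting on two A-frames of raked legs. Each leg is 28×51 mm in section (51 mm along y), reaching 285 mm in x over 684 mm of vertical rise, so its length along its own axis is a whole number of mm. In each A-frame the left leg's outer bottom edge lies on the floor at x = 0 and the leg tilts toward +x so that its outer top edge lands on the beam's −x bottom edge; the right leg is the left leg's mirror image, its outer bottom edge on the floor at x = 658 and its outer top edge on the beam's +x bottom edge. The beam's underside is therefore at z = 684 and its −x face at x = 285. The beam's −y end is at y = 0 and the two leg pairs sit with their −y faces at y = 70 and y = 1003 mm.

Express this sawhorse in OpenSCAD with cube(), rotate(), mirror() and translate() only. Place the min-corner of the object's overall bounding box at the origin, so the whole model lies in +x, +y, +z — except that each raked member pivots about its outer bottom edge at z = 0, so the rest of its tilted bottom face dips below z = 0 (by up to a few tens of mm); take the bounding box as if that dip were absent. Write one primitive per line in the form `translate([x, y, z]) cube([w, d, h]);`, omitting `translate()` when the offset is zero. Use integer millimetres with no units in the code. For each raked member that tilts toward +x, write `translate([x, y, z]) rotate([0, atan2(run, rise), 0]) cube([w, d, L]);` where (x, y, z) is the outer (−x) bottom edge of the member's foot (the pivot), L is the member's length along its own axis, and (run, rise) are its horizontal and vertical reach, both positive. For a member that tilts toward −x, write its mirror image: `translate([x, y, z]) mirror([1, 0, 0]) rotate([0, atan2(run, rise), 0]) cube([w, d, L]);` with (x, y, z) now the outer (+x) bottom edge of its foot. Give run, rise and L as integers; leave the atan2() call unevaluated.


translate([285, 0, 684]) cube([88, 1124, 68]);
translate([0, 70, 0]) rotate([0, atan2(285, 684), 0]) cube([28, 51, 741]);
translate([658, 70, 0]) mirror([1, 0, 0]) rotate([0, atan2(285, 684), 0]) cube([28, 51, 741]);
translate([0, 1003, 0]) rotate([0, atan2(285, 684), 0]) cube([28, 51, 741]);
translate([658, 1003, 0]) mirror([1, 0, 0]) rotate([0, atan2(285, 684), 0]) cube([28, 51, 741]);
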